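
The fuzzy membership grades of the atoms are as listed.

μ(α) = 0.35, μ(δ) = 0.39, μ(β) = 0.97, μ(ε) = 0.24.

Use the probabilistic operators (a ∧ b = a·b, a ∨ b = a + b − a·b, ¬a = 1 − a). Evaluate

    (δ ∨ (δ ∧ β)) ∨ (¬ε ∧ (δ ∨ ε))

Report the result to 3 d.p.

δ ∧ β = a·b on (0.3900, 0.9700) = 0.3783
δ ∨ (δ ∧ β) = a + b − a·b on (0.3900, 0.3783) = 0.6208
¬ε = 1 − 0.2400 = 0.7600
δ ∨ ε = a + b − a·b on (0.3900, 0.2400) = 0.5364
¬ε ∧ (δ ∨ ε) = a·b on (0.7600, 0.5364) = 0.4077
(δ ∨ (δ ∧ β)) ∨ (¬ε ∧ (δ ∨ ε)) = a + b − a·b on (0.6208, 0.4077) = 0.7754

0.775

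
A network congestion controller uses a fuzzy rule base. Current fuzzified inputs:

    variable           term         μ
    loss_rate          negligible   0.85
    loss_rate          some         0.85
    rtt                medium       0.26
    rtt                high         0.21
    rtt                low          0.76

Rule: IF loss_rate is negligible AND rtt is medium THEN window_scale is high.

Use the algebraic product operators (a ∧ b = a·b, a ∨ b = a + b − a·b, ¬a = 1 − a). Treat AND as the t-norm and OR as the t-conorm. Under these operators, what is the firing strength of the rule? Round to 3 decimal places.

0.221

firing strength: negligible=0.85, medium=0.26; AND[a·b] → w = 0.2210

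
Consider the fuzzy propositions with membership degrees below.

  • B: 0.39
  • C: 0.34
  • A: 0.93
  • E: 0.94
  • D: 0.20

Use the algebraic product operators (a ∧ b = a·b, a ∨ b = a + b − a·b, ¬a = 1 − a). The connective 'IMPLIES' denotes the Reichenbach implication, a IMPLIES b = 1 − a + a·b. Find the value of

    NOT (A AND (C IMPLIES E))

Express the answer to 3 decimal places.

C IMPLIES E  [Reichenbach: 1 − a + a·b] with a=0.3400, b=0.9400 → 0.9796
A AND (C IMPLIES E) = a·b on (0.9300, 0.9796) = 0.9110
NOT (A AND (C IMPLIES E)) = 1 − 0.9110 = 0.0890

0.089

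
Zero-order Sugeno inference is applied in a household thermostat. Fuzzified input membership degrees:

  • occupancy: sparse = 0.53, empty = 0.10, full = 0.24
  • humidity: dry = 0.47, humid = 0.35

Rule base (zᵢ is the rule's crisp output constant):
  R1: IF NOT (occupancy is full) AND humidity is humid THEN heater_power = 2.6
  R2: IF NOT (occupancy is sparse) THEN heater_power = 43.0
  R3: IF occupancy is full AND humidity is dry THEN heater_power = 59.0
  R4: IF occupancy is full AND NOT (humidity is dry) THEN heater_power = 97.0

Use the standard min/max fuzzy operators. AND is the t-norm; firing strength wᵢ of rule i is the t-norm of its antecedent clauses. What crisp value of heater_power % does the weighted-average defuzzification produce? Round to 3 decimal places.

45.046

R1 (z=2.6): ¬full=1−0.24=0.76, humid=0.35; AND[min(a, b)] → w = 0.35
R2 (z=43.0): ¬sparse=1−0.53=0.47 → w = 0.47
R3 (z=59.0): full=0.24, dry=0.47; AND[min(a, b)] → w = 0.24
R4 (z=97.0): full=0.24, ¬dry=1−0.47=0.53; AND[min(a, b)] → w = 0.24
Weighted average = (0.35·2.6 + 0.47·43.0 + 0.24·59.0 + 0.24·97.0) / (0.35 + 0.47 + 0.24 + 0.24)
  = 58.5600 / 1.3000 = 45.046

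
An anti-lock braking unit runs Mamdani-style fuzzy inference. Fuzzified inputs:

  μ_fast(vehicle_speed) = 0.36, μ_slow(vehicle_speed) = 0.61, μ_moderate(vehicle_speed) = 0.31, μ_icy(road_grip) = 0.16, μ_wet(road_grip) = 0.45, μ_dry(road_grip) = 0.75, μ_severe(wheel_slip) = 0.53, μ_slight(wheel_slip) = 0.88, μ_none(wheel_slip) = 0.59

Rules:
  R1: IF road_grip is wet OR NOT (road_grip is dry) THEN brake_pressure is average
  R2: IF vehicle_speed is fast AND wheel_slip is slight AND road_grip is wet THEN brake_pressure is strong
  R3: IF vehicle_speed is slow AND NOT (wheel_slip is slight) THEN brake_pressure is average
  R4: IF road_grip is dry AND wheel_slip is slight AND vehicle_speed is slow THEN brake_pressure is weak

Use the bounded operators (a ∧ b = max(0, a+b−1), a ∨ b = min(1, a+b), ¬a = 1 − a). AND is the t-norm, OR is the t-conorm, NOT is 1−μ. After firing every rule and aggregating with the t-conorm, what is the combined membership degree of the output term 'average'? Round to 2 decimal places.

R1: wet=0.45, ¬dry=1−0.75=0.25; OR[min(1, a+b)] → w = 0.70
R2: fast=0.36, slight=0.88, wet=0.45; AND[max(0, a+b−1)] → w = 0.00
R3: slow=0.61, ¬slight=1−0.88=0.12; AND[max(0, a+b−1)] → w = 0.00
R4: dry=0.75, slight=0.88, slow=0.61; AND[max(0, a+b−1)] → w = 0.24
Rules with consequent 'average': {R1, R3} → strengths 0.70, 0.00
Aggregate via t-conorm [min(1, a+b)]: 0.70

0.70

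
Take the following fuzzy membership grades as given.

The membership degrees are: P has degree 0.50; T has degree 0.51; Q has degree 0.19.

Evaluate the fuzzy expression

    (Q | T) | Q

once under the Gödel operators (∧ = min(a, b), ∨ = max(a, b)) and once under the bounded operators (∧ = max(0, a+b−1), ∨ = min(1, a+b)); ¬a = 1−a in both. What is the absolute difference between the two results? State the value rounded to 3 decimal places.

0.380

Under Gödel:
  Q | T = max(a, b) on (0.19, 0.51) = 0.51
  (Q | T) | Q = max(a, b) on (0.51, 0.19) = 0.51
  → value = 0.5100
Under bounded:
  Q | T = min(1, a+b) on (0.19, 0.51) = 0.70
  (Q | T) | Q = min(1, a+b) on (0.70, 0.19) = 0.89
  → value = 0.8900
|0.5100 − 0.8900| = 0.380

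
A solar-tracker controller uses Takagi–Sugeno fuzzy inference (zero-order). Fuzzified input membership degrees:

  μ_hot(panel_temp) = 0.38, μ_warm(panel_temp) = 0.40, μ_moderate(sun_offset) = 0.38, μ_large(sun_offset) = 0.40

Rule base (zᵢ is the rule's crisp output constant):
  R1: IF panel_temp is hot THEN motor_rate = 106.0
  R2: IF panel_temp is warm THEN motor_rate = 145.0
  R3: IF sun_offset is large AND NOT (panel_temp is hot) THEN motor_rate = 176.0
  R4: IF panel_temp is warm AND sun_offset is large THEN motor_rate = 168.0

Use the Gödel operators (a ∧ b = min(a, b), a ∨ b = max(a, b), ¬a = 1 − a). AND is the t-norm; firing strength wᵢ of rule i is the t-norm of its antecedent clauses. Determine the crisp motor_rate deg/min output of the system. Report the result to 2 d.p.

149.29

R1 (z=106.0): hot=0.38 → w = 0.38
R2 (z=145.0): warm=0.40 → w = 0.40
R3 (z=176.0): large=0.40, ¬hot=1−0.38=0.62; AND[min(a, b)] → w = 0.40
R4 (z=168.0): warm=0.40, large=0.40; AND[min(a, b)] → w = 0.40
Weighted average = (0.38·106.0 + 0.40·145.0 + 0.40·176.0 + 0.40·168.0) / (0.38 + 0.40 + 0.40 + 0.40)
  = 235.8800 / 1.5800 = 149.29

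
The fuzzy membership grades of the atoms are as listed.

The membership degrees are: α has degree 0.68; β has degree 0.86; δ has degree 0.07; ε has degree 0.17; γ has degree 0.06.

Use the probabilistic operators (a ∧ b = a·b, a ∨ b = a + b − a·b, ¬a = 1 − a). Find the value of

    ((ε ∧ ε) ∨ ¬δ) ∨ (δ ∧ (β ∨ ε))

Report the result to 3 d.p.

ε ∧ ε = a·b on (0.1700, 0.1700) = 0.0289
¬δ = 1 − 0.0700 = 0.9300
(ε ∧ ε) ∨ ¬δ = a + b − a·b on (0.0289, 0.9300) = 0.9320
β ∨ ε = a + b − a·b on (0.8600, 0.1700) = 0.8838
δ ∧ (β ∨ ε) = a·b on (0.0700, 0.8838) = 0.0619
((ε ∧ ε) ∨ ¬δ) ∨ (δ ∧ (β ∨ ε)) = a + b − a·b on (0.9320, 0.0619) = 0.9362

0.936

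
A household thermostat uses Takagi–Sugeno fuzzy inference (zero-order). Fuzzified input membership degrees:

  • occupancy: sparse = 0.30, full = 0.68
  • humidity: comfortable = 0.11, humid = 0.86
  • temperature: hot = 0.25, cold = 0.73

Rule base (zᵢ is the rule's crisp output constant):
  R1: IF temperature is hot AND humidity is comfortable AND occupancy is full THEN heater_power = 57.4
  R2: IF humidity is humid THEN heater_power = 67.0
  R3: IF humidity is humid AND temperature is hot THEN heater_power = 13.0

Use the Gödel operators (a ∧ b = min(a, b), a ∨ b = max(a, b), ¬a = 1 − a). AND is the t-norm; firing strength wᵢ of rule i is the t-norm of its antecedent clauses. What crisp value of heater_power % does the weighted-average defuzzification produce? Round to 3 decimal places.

R1 (z=57.4): hot=0.25, comfortable=0.11, full=0.68; AND[min(a, b)] → w = 0.11
R2 (z=67.0): humid=0.86 → w = 0.86
R3 (z=13.0): humid=0.86, hot=0.25; AND[min(a, b)] → w = 0.25
Weighted average = (0.11·57.4 + 0.86·67.0 + 0.25·13.0) / (0.11 + 0.86 + 0.25)
  = 67.1840 / 1.2200 = 55.069

55.069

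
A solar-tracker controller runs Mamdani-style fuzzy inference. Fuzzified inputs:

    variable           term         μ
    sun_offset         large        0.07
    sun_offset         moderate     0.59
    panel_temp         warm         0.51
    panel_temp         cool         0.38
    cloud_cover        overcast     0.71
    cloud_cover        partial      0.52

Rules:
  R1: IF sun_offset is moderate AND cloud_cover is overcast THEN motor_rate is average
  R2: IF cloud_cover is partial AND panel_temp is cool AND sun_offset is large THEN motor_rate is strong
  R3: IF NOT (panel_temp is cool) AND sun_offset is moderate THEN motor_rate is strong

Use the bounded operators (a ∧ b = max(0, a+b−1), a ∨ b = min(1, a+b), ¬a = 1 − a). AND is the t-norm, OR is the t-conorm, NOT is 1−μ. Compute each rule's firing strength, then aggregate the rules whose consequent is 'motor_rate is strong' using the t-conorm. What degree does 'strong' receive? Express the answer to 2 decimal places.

0.21

R1: moderate=0.59, overcast=0.71; AND[max(0, a+b−1)] → w = 0.30
R2: partial=0.52, cool=0.38, large=0.07; AND[max(0, a+b−1)] → w = 0.00
R3: ¬cool=1−0.38=0.62, moderate=0.59; AND[max(0, a+b−1)] → w = 0.21
Rules with consequent 'strong': {R2, R3} → strengths 0.00, 0.21
Aggregate via t-conorm [min(1, a+b)]: 0.21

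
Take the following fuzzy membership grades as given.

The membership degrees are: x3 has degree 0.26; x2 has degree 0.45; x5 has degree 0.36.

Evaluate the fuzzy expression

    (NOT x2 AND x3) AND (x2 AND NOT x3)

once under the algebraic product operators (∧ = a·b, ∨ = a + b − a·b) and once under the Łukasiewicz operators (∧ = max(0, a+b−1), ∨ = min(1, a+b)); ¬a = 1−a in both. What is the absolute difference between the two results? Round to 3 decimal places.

Under algebraic product:
  NOT x2 = 1 − 0.4500 = 0.5500
  NOT x2 AND x3 = a·b on (0.5500, 0.2600) = 0.1430
  NOT x3 = 1 − 0.2600 = 0.7400
  x2 AND NOT x3 = a·b on (0.4500, 0.7400) = 0.3330
  (NOT x2 AND x3) AND (x2 AND NOT x3) = a·b on (0.1430, 0.3330) = 0.0476
  → value = 0.0476
Under Łukasiewicz:
  NOT x2 = 1 − 0.45 = 0.55
  NOT x2 AND x3 = max(0, a+b−1) on (0.55, 0.26) = 0.00
  NOT x3 = 1 − 0.26 = 0.74
  x2 AND NOT x3 = max(0, a+b−1) on (0.45, 0.74) = 0.19
  (NOT x2 AND x3) AND (x2 AND NOT x3) = max(0, a+b−1) on (0.00, 0.19) = 0.00
  → value = 0.0000
|0.0476 − 0.0000| = 0.048

0.048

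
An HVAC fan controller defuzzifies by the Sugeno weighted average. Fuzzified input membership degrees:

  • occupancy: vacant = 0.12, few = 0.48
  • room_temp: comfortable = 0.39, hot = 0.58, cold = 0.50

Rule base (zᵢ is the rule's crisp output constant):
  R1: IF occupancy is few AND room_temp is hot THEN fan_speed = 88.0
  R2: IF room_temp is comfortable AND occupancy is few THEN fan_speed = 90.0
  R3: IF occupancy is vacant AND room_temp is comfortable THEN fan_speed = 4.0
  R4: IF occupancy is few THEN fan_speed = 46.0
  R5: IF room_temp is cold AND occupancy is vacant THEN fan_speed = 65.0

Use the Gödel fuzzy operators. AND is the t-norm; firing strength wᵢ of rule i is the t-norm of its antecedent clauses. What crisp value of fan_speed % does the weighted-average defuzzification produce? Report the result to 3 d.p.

R1 (z=88.0): few=0.48, hot=0.58; AND[min(a, b)] → w = 0.48
R2 (z=90.0): comfortable=0.39, few=0.48; AND[min(a, b)] → w = 0.39
R3 (z=4.0): vacant=0.12, comfortable=0.39; AND[min(a, b)] → w = 0.12
R4 (z=46.0): few=0.48 → w = 0.48
R5 (z=65.0): cold=0.50, vacant=0.12; AND[min(a, b)] → w = 0.12
Weighted average = (0.48·88.0 + 0.39·90.0 + 0.12·4.0 + 0.48·46.0 + 0.12·65.0) / (0.48 + 0.39 + 0.12 + 0.48 + 0.12)
  = 107.7000 / 1.5900 = 67.736

67.736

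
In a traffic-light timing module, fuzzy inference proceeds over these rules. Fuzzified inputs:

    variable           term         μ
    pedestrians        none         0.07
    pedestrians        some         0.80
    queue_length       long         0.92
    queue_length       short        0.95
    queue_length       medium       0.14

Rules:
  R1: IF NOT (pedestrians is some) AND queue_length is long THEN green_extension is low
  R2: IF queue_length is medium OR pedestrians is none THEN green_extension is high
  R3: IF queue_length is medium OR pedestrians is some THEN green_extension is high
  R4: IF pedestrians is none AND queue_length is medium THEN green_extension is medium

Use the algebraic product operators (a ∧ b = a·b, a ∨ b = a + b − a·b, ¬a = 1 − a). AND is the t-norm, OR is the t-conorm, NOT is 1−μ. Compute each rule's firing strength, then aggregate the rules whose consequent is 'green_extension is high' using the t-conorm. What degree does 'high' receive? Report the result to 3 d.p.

R1: ¬some=1−0.80=0.20, long=0.92; AND[a·b] → w = 0.1840
R2: medium=0.14, none=0.07; OR[a + b − a·b] → w = 0.2002
R3: medium=0.14, some=0.80; OR[a + b − a·b] → w = 0.8280
R4: none=0.07, medium=0.14; AND[a·b] → w = 0.0098
Rules with consequent 'high': {R2, R3} → strengths 0.2002, 0.8280
Aggregate via t-conorm [a + b − a·b]: 0.8624

0.862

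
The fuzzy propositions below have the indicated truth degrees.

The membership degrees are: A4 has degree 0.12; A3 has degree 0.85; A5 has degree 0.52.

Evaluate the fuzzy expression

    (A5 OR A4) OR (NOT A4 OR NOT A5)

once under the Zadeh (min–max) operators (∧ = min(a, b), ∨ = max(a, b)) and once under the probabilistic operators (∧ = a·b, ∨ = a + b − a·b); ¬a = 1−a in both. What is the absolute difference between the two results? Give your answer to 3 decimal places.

Under Zadeh (min–max):
  A5 OR A4 = max(a, b) on (0.52, 0.12) = 0.52
  NOT A4 = 1 − 0.12 = 0.88
  NOT A5 = 1 − 0.52 = 0.48
  NOT A4 OR NOT A5 = max(a, b) on (0.88, 0.48) = 0.88
  (A5 OR A4) OR (NOT A4 OR NOT A5) = max(a, b) on (0.52, 0.88) = 0.88
  → value = 0.8800
Under probabilistic:
  A5 OR A4 = a + b − a·b on (0.5200, 0.1200) = 0.5776
  NOT A4 = 1 − 0.1200 = 0.8800
  NOT A5 = 1 − 0.5200 = 0.4800
  NOT A4 OR NOT A5 = a + b − a·b on (0.8800, 0.4800) = 0.9376
  (A5 OR A4) OR (NOT A4 OR NOT A5) = a + b − a·b on (0.5776, 0.9376) = 0.9736
  → value = 0.9736
|0.8800 − 0.9736| = 0.094

0.094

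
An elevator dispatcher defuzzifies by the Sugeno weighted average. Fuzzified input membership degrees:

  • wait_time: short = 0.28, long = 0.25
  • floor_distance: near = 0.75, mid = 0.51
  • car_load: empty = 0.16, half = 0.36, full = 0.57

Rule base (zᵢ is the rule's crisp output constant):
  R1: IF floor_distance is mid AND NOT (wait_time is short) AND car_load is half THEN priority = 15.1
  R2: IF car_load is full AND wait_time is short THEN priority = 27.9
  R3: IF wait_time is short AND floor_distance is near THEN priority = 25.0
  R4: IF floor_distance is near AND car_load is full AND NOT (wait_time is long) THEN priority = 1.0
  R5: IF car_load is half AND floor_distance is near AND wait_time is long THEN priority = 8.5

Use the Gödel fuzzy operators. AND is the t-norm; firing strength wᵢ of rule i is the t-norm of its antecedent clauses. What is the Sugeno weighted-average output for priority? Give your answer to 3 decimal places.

R1 (z=15.1): mid=0.51, ¬short=1−0.28=0.72, half=0.36; AND[min(a, b)] → w = 0.36
R2 (z=27.9): full=0.57, short=0.28; AND[min(a, b)] → w = 0.28
R3 (z=25.0): short=0.28, near=0.75; AND[min(a, b)] → w = 0.28
R4 (z=1.0): near=0.75, full=0.57, ¬long=1−0.25=0.75; AND[min(a, b)] → w = 0.57
R5 (z=8.5): half=0.36, near=0.75, long=0.25; AND[min(a, b)] → w = 0.25
Weighted average = (0.36·15.1 + 0.28·27.9 + 0.28·25.0 + 0.57·1.0 + 0.25·8.5) / (0.36 + 0.28 + 0.28 + 0.57 + 0.25)
  = 22.9430 / 1.7400 = 13.186

13.186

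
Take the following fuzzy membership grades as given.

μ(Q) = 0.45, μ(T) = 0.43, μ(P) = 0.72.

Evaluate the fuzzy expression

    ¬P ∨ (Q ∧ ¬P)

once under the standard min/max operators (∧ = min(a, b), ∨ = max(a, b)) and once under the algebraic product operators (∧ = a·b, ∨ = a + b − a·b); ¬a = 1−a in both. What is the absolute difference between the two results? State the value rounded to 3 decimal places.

Under standard min/max:
  ¬P = 1 − 0.72 = 0.28
  ¬P = 1 − 0.72 = 0.28
  Q ∧ ¬P = min(a, b) on (0.45, 0.28) = 0.28
  ¬P ∨ (Q ∧ ¬P) = max(a, b) on (0.28, 0.28) = 0.28
  → value = 0.2800
Under algebraic product:
  ¬P = 1 − 0.7200 = 0.2800
  ¬P = 1 − 0.7200 = 0.2800
  Q ∧ ¬P = a·b on (0.4500, 0.2800) = 0.1260
  ¬P ∨ (Q ∧ ¬P) = a + b − a·b on (0.2800, 0.1260) = 0.3707
  → value = 0.3707
|0.2800 − 0.3707| = 0.091

0.091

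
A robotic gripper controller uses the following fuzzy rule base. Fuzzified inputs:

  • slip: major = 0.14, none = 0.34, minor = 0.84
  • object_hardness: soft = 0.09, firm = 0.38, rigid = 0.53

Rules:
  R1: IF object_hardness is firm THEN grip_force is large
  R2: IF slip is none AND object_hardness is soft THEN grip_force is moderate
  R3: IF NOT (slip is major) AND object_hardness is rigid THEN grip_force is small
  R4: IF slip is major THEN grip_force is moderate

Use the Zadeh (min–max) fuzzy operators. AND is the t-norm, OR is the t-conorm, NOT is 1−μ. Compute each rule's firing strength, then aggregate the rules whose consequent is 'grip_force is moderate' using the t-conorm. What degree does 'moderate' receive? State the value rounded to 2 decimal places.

R1: firm=0.38 → w = 0.38
R2: none=0.34, soft=0.09; AND[min(a, b)] → w = 0.09
R3: ¬major=1−0.14=0.86, rigid=0.53; AND[min(a, b)] → w = 0.53
R4: major=0.14 → w = 0.14
Rules with consequent 'moderate': {R2, R4} → strengths 0.09, 0.14
Aggregate via t-conorm [max(a, b)]: 0.14

0.14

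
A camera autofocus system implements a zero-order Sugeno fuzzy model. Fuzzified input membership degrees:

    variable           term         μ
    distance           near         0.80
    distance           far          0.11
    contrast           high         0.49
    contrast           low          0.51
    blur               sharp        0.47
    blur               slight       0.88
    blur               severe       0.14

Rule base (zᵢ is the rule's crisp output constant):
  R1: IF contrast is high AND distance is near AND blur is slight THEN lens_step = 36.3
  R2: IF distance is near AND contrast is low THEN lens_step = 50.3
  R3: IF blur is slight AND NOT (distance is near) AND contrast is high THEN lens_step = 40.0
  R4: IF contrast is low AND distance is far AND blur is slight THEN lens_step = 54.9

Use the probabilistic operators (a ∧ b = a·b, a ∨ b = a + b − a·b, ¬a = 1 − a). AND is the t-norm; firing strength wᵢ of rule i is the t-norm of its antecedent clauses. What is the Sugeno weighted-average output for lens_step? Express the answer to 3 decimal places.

R1 (z=36.3): high=0.49, near=0.80, slight=0.88; AND[a·b] → w = 0.3450
R2 (z=50.3): near=0.80, low=0.51; AND[a·b] → w = 0.4080
R3 (z=40.0): slight=0.88, ¬near=1−0.80=0.20, high=0.49; AND[a·b] → w = 0.0862
R4 (z=54.9): low=0.51, far=0.11, slight=0.88; AND[a·b] → w = 0.0494
Weighted average = (0.3450·36.3 + 0.4080·50.3 + 0.0862·40.0 + 0.0494·54.9) / (0.3450 + 0.4080 + 0.0862 + 0.0494)
  = 39.2044 / 0.8886 = 44.121

44.121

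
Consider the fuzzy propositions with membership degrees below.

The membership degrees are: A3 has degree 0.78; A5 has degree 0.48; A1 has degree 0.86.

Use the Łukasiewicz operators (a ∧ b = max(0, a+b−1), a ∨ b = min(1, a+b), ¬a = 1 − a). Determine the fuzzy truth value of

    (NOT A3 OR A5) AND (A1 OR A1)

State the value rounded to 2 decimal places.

0.70

NOT A3 = 1 − 0.78 = 0.22
NOT A3 OR A5 = min(1, a+b) on (0.22, 0.48) = 0.70
A1 OR A1 = min(1, a+b) on (0.86, 0.86) = 1.00
(NOT A3 OR A5) AND (A1 OR A1) = max(0, a+b−1) on (0.70, 1.00) = 0.70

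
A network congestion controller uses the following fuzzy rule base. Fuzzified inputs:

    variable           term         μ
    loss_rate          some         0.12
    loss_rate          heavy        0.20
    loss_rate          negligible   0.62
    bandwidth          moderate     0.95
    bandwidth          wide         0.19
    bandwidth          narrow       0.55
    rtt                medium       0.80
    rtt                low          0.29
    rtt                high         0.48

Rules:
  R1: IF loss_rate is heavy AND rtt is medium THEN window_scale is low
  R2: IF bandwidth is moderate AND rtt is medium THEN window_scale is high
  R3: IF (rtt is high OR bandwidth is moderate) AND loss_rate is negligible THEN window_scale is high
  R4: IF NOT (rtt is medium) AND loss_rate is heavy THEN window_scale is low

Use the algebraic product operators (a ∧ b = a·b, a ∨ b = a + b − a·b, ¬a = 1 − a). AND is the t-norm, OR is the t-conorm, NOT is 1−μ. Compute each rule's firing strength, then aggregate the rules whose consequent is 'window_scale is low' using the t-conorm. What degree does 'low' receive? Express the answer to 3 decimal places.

R1: heavy=0.20, medium=0.80; AND[a·b] → w = 0.1600
R2: moderate=0.95, medium=0.80; AND[a·b] → w = 0.7600
R3: (high=0.48 OR moderate=0.95) = 0.9740; AND[a·b] with negligible=0.62 → w = 0.6039
R4: ¬medium=1−0.80=0.20, heavy=0.20; AND[a·b] → w = 0.0400
Rules with consequent 'low': {R1, R4} → strengths 0.1600, 0.0400
Aggregate via t-conorm [a + b − a·b]: 0.1936

0.194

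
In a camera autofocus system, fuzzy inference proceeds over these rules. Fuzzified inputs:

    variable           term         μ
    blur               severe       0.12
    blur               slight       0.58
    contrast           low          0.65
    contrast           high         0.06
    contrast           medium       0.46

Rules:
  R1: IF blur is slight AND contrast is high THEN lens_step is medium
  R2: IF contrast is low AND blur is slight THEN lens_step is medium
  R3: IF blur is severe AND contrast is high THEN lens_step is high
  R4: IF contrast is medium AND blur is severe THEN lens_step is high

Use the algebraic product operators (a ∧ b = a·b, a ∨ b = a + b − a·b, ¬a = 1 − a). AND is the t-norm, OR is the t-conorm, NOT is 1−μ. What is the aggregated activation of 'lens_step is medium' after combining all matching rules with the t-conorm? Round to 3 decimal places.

0.399

R1: slight=0.58, high=0.06; AND[a·b] → w = 0.0348
R2: low=0.65, slight=0.58; AND[a·b] → w = 0.3770
R3: severe=0.12, high=0.06; AND[a·b] → w = 0.0072
R4: medium=0.46, severe=0.12; AND[a·b] → w = 0.0552
Rules with consequent 'medium': {R1, R2} → strengths 0.0348, 0.3770
Aggregate via t-conorm [a + b − a·b]: 0.3987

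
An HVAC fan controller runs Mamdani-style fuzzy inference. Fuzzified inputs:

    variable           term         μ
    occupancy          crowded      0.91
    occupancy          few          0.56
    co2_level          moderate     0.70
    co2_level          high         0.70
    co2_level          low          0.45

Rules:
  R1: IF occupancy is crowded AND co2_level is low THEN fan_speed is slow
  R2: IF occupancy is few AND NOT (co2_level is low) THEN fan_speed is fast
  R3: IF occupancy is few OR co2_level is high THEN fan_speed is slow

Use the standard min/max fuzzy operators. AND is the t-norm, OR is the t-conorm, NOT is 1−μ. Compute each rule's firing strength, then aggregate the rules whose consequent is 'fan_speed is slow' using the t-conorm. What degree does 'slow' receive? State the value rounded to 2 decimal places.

0.70

R1: crowded=0.91, low=0.45; AND[min(a, b)] → w = 0.45
R2: few=0.56, ¬low=1−0.45=0.55; AND[min(a, b)] → w = 0.55
R3: few=0.56, high=0.70; OR[max(a, b)] → w = 0.70
Rules with consequent 'slow': {R1, R3} → strengths 0.45, 0.70
Aggregate via t-conorm [max(a, b)]: 0.70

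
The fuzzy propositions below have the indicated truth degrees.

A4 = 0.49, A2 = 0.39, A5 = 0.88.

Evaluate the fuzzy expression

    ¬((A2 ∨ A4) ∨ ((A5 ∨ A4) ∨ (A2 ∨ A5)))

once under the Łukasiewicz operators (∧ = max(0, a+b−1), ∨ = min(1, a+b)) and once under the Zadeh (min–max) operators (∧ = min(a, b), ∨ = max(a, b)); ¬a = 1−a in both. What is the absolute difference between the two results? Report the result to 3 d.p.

0.120

Under Łukasiewicz:
  A2 ∨ A4 = min(1, a+b) on (0.39, 0.49) = 0.88
  A5 ∨ A4 = min(1, a+b) on (0.88, 0.49) = 1.00
  A2 ∨ A5 = min(1, a+b) on (0.39, 0.88) = 1.00
  (A5 ∨ A4) ∨ (A2 ∨ A5) = min(1, a+b) on (1.00, 1.00) = 1.00
  (A2 ∨ A4) ∨ ((A5 ∨ A4) ∨ (A2 ∨ A5)) = min(1, a+b) on (0.88, 1.00) = 1.00
  ¬((A2 ∨ A4) ∨ ((A5 ∨ A4) ∨ (A2 ∨ A5))) = 1 − 1.00 = 0.00
  → value = 0.0000
Under Zadeh (min–max):
  A2 ∨ A4 = max(a, b) on (0.39, 0.49) = 0.49
  A5 ∨ A4 = max(a, b) on (0.88, 0.49) = 0.88
  A2 ∨ A5 = max(a, b) on (0.39, 0.88) = 0.88
  (A5 ∨ A4) ∨ (A2 ∨ A5) = max(a, b) on (0.88, 0.88) = 0.88
  (A2 ∨ A4) ∨ ((A5 ∨ A4) ∨ (A2 ∨ A5)) = max(a, b) on (0.49, 0.88) = 0.88
  ¬((A2 ∨ A4) ∨ ((A5 ∨ A4) ∨ (A2 ∨ A5))) = 1 − 0.88 = 0.12
  → value = 0.1200
|0.0000 − 0.1200| = 0.120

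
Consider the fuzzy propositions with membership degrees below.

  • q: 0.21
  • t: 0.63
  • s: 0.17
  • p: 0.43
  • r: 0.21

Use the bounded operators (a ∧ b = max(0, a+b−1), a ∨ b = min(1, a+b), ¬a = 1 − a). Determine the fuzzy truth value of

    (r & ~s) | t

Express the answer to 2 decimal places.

0.67

~s = 1 − 0.17 = 0.83
r & ~s = max(0, a+b−1) on (0.21, 0.83) = 0.04
(r & ~s) | t = min(1, a+b) on (0.04, 0.63) = 0.67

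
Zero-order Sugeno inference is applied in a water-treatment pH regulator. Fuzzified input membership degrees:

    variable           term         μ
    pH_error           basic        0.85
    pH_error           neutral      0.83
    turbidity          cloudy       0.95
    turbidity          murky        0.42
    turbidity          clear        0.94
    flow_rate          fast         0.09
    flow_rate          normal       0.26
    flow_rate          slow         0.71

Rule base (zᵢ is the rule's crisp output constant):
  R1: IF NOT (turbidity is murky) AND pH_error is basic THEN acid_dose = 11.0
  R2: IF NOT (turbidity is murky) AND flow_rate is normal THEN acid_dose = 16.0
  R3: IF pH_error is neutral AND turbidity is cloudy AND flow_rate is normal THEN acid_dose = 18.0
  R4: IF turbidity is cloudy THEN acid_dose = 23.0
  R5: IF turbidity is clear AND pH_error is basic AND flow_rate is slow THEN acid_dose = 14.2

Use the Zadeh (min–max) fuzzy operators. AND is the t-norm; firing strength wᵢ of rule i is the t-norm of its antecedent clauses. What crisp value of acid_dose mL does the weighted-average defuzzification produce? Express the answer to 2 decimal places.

17.08

R1 (z=11.0): ¬murky=1−0.42=0.58, basic=0.85; AND[min(a, b)] → w = 0.58
R2 (z=16.0): ¬murky=1−0.42=0.58, normal=0.26; AND[min(a, b)] → w = 0.26
R3 (z=18.0): neutral=0.83, cloudy=0.95, normal=0.26; AND[min(a, b)] → w = 0.26
R4 (z=23.0): cloudy=0.95 → w = 0.95
R5 (z=14.2): clear=0.94, basic=0.85, slow=0.71; AND[min(a, b)] → w = 0.71
Weighted average = (0.58·11.0 + 0.26·16.0 + 0.26·18.0 + 0.95·23.0 + 0.71·14.2) / (0.58 + 0.26 + 0.26 + 0.95 + 0.71)
  = 47.1520 / 2.7600 = 17.08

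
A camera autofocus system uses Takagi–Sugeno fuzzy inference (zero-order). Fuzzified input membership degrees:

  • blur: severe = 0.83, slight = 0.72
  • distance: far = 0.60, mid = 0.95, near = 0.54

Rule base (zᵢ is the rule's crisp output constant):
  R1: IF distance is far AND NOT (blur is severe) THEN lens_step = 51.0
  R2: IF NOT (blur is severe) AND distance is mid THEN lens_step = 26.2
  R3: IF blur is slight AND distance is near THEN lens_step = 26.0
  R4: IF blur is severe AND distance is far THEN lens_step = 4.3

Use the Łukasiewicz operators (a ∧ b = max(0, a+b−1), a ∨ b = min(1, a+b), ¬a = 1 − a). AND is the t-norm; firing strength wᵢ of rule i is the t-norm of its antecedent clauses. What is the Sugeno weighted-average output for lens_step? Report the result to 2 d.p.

R1 (z=51.0): far=0.60, ¬severe=1−0.83=0.17; AND[max(0, a+b−1)] → w = 0.00
R2 (z=26.2): ¬severe=1−0.83=0.17, mid=0.95; AND[max(0, a+b−1)] → w = 0.12
R3 (z=26.0): slight=0.72, near=0.54; AND[max(0, a+b−1)] → w = 0.26
R4 (z=4.3): severe=0.83, far=0.60; AND[max(0, a+b−1)] → w = 0.43
Weighted average = (0.00·51.0 + 0.12·26.2 + 0.26·26.0 + 0.43·4.3) / (0.00 + 0.12 + 0.26 + 0.43)
  = 11.7530 / 0.8100 = 14.51

14.51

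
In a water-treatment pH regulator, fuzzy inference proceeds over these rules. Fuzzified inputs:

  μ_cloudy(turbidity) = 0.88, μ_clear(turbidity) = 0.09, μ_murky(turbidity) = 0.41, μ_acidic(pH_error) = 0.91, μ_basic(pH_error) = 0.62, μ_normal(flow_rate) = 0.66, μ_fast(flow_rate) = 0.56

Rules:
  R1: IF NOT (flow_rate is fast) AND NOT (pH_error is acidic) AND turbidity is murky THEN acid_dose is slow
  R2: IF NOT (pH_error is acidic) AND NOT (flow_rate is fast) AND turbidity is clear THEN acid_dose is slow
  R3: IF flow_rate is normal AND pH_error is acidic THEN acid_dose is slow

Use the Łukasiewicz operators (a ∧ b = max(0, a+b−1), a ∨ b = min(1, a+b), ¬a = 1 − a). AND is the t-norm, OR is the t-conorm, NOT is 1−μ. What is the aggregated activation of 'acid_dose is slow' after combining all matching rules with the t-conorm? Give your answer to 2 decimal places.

R1: ¬fast=1−0.56=0.44, ¬acidic=1−0.91=0.09, murky=0.41; AND[max(0, a+b−1)] → w = 0.00
R2: ¬acidic=1−0.91=0.09, ¬fast=1−0.56=0.44, clear=0.09; AND[max(0, a+b−1)] → w = 0.00
R3: normal=0.66, acidic=0.91; AND[max(0, a+b−1)] → w = 0.57
Rules with consequent 'slow': {R1, R2, R3} → strengths 0.00, 0.00, 0.57
Aggregate via t-conorm [min(1, a+b)]: 0.57

0.57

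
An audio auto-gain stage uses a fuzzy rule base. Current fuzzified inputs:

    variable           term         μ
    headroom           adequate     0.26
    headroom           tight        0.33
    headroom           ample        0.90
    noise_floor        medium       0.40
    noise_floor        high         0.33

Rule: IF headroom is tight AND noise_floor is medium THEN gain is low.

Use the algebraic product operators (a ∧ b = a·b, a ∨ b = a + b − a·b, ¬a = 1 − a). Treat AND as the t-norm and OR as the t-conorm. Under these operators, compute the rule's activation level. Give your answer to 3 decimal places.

firing strength: tight=0.33, medium=0.40; AND[a·b] → w = 0.1320

0.132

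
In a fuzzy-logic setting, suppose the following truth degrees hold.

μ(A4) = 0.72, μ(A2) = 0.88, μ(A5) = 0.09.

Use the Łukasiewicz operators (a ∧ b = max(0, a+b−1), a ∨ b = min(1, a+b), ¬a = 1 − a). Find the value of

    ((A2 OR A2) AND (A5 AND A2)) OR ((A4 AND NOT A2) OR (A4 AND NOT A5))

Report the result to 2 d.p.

0.63

A2 OR A2 = min(1, a+b) on (0.88, 0.88) = 1.00
A5 AND A2 = max(0, a+b−1) on (0.09, 0.88) = 0.00
(A2 OR A2) AND (A5 AND A2) = max(0, a+b−1) on (1.00, 0.00) = 0.00
NOT A2 = 1 − 0.88 = 0.12
A4 AND NOT A2 = max(0, a+b−1) on (0.72, 0.12) = 0.00
NOT A5 = 1 − 0.09 = 0.91
A4 AND NOT A5 = max(0, a+b−1) on (0.72, 0.91) = 0.63
(A4 AND NOT A2) OR (A4 AND NOT A5) = min(1, a+b) on (0.00, 0.63) = 0.63
((A2 OR A2) AND (A5 AND A2)) OR ((A4 AND NOT A2) OR (A4 AND NOT A5)) = min(1, a+b) on (0.00, 0.63) = 0.63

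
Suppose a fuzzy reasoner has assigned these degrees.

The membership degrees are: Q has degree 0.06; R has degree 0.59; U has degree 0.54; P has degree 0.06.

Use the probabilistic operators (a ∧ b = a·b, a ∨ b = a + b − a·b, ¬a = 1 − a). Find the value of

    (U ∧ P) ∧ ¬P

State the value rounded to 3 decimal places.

U ∧ P = a·b on (0.5400, 0.0600) = 0.0324
¬P = 1 − 0.0600 = 0.9400
(U ∧ P) ∧ ¬P = a·b on (0.0324, 0.9400) = 0.0305

0.030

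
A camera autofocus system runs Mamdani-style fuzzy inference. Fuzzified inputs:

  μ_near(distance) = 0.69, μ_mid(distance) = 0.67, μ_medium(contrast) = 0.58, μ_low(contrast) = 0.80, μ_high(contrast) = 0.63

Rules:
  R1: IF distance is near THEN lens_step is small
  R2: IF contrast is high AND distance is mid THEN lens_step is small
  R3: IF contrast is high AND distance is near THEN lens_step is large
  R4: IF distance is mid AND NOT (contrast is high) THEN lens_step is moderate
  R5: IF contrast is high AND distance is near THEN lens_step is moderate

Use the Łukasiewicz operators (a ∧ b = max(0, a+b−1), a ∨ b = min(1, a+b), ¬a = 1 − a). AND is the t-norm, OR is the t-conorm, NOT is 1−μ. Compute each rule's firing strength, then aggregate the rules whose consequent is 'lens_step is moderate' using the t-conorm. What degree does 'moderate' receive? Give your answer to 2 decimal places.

0.36

R1: near=0.69 → w = 0.69
R2: high=0.63, mid=0.67; AND[max(0, a+b−1)] → w = 0.30
R3: high=0.63, near=0.69; AND[max(0, a+b−1)] → w = 0.32
R4: mid=0.67, ¬high=1−0.63=0.37; AND[max(0, a+b−1)] → w = 0.04
R5: high=0.63, near=0.69; AND[max(0, a+b−1)] → w = 0.32
Rules with consequent 'moderate': {R4, R5} → strengths 0.04, 0.32
Aggregate via t-conorm [min(1, a+b)]: 0.36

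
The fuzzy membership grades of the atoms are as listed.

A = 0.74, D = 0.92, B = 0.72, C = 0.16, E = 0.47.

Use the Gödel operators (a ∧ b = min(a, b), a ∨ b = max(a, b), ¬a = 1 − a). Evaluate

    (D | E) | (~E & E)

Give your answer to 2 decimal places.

0.92

D | E = max(a, b) on (0.92, 0.47) = 0.92
~E = 1 − 0.47 = 0.53
~E & E = min(a, b) on (0.53, 0.47) = 0.47
(D | E) | (~E & E) = max(a, b) on (0.92, 0.47) = 0.92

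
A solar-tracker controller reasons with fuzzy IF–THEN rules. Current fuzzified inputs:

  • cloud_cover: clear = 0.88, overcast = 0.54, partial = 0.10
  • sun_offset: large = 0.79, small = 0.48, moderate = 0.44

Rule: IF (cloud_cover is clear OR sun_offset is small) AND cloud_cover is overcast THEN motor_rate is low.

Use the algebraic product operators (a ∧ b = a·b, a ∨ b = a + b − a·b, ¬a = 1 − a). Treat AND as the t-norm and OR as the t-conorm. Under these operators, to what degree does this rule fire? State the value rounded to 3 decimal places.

firing strength: (clear=0.88 OR small=0.48) = 0.9376; AND[a·b] with overcast=0.54 → w = 0.5063

0.506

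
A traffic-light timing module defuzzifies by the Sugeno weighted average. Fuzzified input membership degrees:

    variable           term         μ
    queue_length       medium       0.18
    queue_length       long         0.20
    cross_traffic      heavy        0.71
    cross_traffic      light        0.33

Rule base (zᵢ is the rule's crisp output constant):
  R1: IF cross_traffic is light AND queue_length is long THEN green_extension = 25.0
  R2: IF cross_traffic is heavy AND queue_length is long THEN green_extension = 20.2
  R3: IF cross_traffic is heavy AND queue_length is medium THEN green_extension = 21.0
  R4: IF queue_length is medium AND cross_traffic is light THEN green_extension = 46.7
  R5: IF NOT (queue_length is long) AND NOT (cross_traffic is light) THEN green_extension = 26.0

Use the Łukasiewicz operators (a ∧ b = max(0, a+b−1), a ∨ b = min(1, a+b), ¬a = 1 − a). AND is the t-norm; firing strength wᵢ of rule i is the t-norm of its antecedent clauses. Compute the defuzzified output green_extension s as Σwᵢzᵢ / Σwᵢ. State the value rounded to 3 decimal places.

R1 (z=25.0): light=0.33, long=0.20; AND[max(0, a+b−1)] → w = 0.00
R2 (z=20.2): heavy=0.71, long=0.20; AND[max(0, a+b−1)] → w = 0.00
R3 (z=21.0): heavy=0.71, medium=0.18; AND[max(0, a+b−1)] → w = 0.00
R4 (z=46.7): medium=0.18, light=0.33; AND[max(0, a+b−1)] → w = 0.00
R5 (z=26.0): ¬long=1−0.20=0.80, ¬light=1−0.33=0.67; AND[max(0, a+b−1)] → w = 0.47
Weighted average = (0.00·25.0 + 0.00·20.2 + 0.00·21.0 + 0.00·46.7 + 0.47·26.0) / (0.00 + 0.00 + 0.00 + 0.00 + 0.47)
  = 12.2200 / 0.4700 = 26.000

26.000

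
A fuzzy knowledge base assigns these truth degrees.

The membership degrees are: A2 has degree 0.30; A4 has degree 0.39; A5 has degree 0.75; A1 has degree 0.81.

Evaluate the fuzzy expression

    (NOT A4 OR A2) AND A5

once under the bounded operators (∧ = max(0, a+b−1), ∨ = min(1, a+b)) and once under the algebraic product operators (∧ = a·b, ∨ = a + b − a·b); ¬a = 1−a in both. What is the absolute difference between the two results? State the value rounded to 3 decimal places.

0.115

Under bounded:
  NOT A4 = 1 − 0.39 = 0.61
  NOT A4 OR A2 = min(1, a+b) on (0.61, 0.30) = 0.91
  (NOT A4 OR A2) AND A5 = max(0, a+b−1) on (0.91, 0.75) = 0.66
  → value = 0.6600
Under algebraic product:
  NOT A4 = 1 − 0.3900 = 0.6100
  NOT A4 OR A2 = a + b − a·b on (0.6100, 0.3000) = 0.7270
  (NOT A4 OR A2) AND A5 = a·b on (0.7270, 0.7500) = 0.5452
  → value = 0.5452
|0.6600 − 0.5452| = 0.115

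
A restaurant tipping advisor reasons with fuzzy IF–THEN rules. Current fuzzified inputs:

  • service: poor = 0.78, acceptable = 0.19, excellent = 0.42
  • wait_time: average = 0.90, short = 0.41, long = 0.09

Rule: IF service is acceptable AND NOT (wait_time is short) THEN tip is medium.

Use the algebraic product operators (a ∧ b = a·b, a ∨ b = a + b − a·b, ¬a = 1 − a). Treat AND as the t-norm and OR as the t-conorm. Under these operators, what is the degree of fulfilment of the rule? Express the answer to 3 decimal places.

0.112

firing strength: acceptable=0.19, ¬short=1−0.41=0.59; AND[a·b] → w = 0.1121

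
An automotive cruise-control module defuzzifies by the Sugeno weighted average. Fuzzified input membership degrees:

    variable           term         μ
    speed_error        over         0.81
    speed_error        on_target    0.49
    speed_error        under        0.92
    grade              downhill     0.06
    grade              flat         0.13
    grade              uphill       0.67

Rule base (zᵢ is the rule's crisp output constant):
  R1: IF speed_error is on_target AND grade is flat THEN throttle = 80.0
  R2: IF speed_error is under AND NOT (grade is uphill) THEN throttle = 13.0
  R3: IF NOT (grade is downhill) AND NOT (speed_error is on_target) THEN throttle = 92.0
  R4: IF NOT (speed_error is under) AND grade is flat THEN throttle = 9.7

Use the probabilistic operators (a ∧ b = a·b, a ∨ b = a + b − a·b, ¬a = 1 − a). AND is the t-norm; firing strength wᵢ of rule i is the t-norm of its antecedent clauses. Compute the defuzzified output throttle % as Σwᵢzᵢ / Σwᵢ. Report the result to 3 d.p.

62.126

R1 (z=80.0): on_target=0.49, flat=0.13; AND[a·b] → w = 0.0637
R2 (z=13.0): under=0.92, ¬uphill=1−0.67=0.33; AND[a·b] → w = 0.3036
R3 (z=92.0): ¬downhill=1−0.06=0.94, ¬on_target=1−0.49=0.51; AND[a·b] → w = 0.4794
R4 (z=9.7): ¬under=1−0.92=0.08, flat=0.13; AND[a·b] → w = 0.0104
Weighted average = (0.0637·80.0 + 0.3036·13.0 + 0.4794·92.0 + 0.0104·9.7) / (0.0637 + 0.3036 + 0.4794 + 0.0104)
  = 53.2485 / 0.8571 = 62.126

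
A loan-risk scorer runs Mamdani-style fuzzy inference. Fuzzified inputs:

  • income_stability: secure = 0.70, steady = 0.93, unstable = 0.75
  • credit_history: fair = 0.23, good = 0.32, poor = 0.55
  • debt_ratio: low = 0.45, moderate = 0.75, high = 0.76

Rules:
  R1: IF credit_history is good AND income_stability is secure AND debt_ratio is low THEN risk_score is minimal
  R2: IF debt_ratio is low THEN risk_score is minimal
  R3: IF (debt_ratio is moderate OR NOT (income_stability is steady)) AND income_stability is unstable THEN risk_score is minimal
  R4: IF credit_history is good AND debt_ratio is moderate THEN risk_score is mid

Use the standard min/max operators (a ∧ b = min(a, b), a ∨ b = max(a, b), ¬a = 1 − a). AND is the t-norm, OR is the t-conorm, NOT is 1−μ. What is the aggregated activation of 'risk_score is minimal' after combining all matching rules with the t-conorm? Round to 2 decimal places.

R1: good=0.32, secure=0.70, low=0.45; AND[min(a, b)] → w = 0.32
R2: low=0.45 → w = 0.45
R3: (moderate=0.75 OR ¬steady=1−0.93=0.07) = 0.75; AND[min(a, b)] with unstable=0.75 → w = 0.75
R4: good=0.32, moderate=0.75; AND[min(a, b)] → w = 0.32
Rules with consequent 'minimal': {R1, R2, R3} → strengths 0.32, 0.45, 0.75
Aggregate via t-conorm [max(a, b)]: 0.75

0.75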